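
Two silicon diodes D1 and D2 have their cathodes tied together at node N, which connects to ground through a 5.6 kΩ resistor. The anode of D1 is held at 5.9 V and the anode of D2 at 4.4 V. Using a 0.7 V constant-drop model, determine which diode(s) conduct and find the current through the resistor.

Assume both conduct. Then node N would need to be at both 5.9−0.7 = 5.2 V and 4.4−0.7 = 3.7 V, which is impossible.
Assume only D1 conducts: V_N = 5.9 − 0.7 = 5.2 V, so I_R = 5.2/5.6 = 0.929 mA.
Check D2: its anode-to-cathode voltage is 4.4 − 5.2 = -0.8 V < 0.7 V, so it is off. The assumption is consistent.

Only D1 conducts; I_R ≈ 0.93 mA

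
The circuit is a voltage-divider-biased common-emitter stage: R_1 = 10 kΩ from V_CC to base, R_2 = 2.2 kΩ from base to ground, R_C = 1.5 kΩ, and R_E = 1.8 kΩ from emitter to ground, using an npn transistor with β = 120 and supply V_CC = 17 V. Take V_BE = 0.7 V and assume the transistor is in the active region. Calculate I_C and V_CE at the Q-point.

Thevenize the base divider: V_Th = V_CC·R_2/(R_1+R_2) = 17×2.2/12.2 = 3.07 V, R_Th = R_1‖R_2 = 1.8 kΩ.
Base-emitter loop: V_Th = I_B·R_Th + V_BE + (β+1)I_B·R_E, so I_B = (3.07 − 0.7) / (1.8 + 121×1.8) = 0.0108 mA.
I_C = β·I_B = 120×0.0108 = 1.29 mA, and I_E = (β+1)I_B = 1.3 mA.
V_CE = V_CC − I_C·R_C − I_E·R_E = 17 − 1.29×1.5 − 1.3×1.8 = 12.7 V.
V_CE = 12.7 V > 0.2 V confirms active-region operation.

I_C ≈ 1.3 mA, V_CE ≈ 13 V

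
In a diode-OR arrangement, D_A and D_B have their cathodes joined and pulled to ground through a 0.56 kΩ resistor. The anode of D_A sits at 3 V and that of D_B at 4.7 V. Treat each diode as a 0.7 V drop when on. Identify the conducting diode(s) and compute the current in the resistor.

Only D_B conducts; I_R ≈ 7.1 mA

Assume both conduct. Then node N would need to be at both 3−0.7 = 2.3 V and 4.7−0.7 = 4 V, which is impossible.
Assume only D_B conducts: V_N = 4.7 − 0.7 = 4 V, so I_R = 4/0.56 = 7.14 mA.
Check D_A: its anode-to-cathode voltage is 3 − 4 = -1 V < 0.7 V, so it is off. The assumption is consistent.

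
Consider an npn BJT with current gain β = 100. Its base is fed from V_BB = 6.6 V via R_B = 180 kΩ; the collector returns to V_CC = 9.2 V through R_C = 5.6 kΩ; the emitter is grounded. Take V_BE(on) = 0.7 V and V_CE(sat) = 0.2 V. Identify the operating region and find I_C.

saturation; I_C ≈ 1.6 mA

Assume active: I_B = (6.6 − 0.7)/180 = 0.0328 mA, giving I_C = β·I_B = 3.28 mA.
But then V_CE = 9.2 − 3.28×5.6 = -9.16 V < V_CE(sat) = 0.2 V — impossible in the active region.
So the transistor is saturated. With V_CE = 0.2 V, I_C = (V_CC − 0.2)/R_C = 9/5.6 = 1.61 mA.
Check: β·I_B = 3.28 mA > I_C = 1.61 mA, confirming saturation.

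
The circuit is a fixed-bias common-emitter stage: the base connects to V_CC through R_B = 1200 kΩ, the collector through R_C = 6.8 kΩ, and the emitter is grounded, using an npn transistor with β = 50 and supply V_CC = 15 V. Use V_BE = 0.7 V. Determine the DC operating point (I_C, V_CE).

Base loop: V_CC = I_B·R_B + V_BE, so I_B = (15 − 0.7)/1200 kΩ = 0.0119 mA.
In the active region I_C = β·I_B = 50 × 0.0119 = 0.596 mA.
Collector loop: V_CE = V_CC − I_C·R_C = 15 − 0.596×6.8 = 10.9 V.
Since V_CE = 10.9 V > V_CE(sat) ≈ 0.2 V, the transistor is in the active region as assumed.

I_C ≈ 0.6 mA, V_CE ≈ 11 V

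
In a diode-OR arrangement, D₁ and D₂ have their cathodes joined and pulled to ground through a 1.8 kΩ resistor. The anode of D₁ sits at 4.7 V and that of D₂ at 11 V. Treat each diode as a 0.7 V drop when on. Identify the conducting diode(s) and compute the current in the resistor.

Assume both conduct. Then node N would need to be at both 4.7−0.7 = 4 V and 11−0.7 = 10.3 V, which is impossible.
Assume only D₂ conducts: V_N = 11 − 0.7 = 10.3 V, so I_R = 10.3/1.8 = 5.72 mA.
Check D₁: its anode-to-cathode voltage is 4.7 − 10.3 = -5.6 V < 0.7 V, so it is off. The assumption is consistent.

Only D₂ conducts; I_R ≈ 5.7 mA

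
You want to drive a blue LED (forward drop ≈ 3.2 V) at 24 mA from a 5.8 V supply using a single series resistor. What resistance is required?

R ≈ 0.11 kΩ

The resistor drops V_S − V_D = 5.8 − 3.2 = 2.6 V at 24 mA.
R = 2.6 V / 24 mA = 0.108 kΩ.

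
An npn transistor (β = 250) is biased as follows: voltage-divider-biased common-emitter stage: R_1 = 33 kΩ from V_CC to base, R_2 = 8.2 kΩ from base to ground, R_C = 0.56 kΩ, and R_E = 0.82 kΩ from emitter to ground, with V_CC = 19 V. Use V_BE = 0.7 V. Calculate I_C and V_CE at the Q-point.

I_C ≈ 3.6 mA, V_CE ≈ 14 V

Thevenize the base divider: V_Th = V_CC·R_2/(R_1+R_2) = 19×8.2/41.2 = 3.78 V, R_Th = R_1‖R_2 = 6.57 kΩ.
Base-emitter loop: V_Th = I_B·R_Th + V_BE + (β+1)I_B·R_E, so I_B = (3.78 − 0.7) / (6.57 + 251×0.82) = 0.0145 mA.
I_C = β·I_B = 250×0.0145 = 3.63 mA, and I_E = (β+1)I_B = 3.64 mA.
V_CE = V_CC − I_C·R_C − I_E·R_E = 19 − 3.63×0.56 − 3.64×0.82 = 14 V.
V_CE = 14 V > 0.2 V confirms active-region operation.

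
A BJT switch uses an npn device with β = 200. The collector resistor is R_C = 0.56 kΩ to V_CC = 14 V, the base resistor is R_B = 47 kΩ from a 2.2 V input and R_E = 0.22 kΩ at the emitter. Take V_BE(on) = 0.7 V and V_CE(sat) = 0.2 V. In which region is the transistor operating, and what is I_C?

active; I_C ≈ 3.3 mA

Assume active. Base-emitter loop: I_B = (V_BB − V_BE)/(R_B + (β+1)R_E) = (2.2 − 0.7)/(47 + 201×0.22) = 0.0164 mA.
I_C = β·I_B = 200×0.0164 = 3.29 mA.
V_CE = V_CC − I_C·R_C − I_E·R_E = 14 − 3.29×0.56 − 3.31×0.22 = 11.4 V > V_CE(sat), so the active-region assumption holds.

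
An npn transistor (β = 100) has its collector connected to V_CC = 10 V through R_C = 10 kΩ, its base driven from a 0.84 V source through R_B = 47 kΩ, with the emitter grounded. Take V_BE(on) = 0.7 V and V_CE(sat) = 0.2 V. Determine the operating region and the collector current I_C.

Assume active. Base-emitter loop: I_B = (V_BB − V_BE)/R_B = (0.84 − 0.7)/47 = 0.00298 mA.
I_C = β·I_B = 100×0.00298 = 0.298 mA.
V_CE = V_CC − I_C·R_C = 10 − 0.298×10 = 7.02 V > V_CE(sat), so the active-region assumption holds.

active; I_C ≈ 0.3 mA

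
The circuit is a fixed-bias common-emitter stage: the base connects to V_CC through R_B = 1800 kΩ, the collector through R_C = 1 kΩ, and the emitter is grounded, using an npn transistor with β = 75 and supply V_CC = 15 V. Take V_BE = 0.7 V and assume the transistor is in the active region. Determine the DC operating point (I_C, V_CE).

Base loop: V_CC = I_B·R_B + V_BE, so I_B = (15 − 0.7)/1800 kΩ = 0.00794 mA.
In the active region I_C = β·I_B = 75 × 0.00794 = 0.596 mA.
Collector loop: V_CE = V_CC − I_C·R_C = 15 − 0.596×1 = 14.4 V.
Since V_CE = 14.4 V > V_CE(sat) ≈ 0.2 V, the transistor is in the active region as assumed.

I_C ≈ 0.6 mA, V_CE ≈ 14 V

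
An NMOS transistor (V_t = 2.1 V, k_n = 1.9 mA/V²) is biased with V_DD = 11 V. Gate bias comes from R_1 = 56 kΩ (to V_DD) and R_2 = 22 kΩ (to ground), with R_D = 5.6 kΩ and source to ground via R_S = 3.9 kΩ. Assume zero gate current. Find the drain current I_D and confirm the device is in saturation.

I_D ≈ 0.15 mA

V_G = V_DD·R_2/(R_1+R_2) = 11×22/78 = 3.1 V.
Assume saturation: I_D = (k_n/2)(V_GS − V_t)² with V_GS = V_G − I_D·R_S = 3.1 − 3.9·I_D.
Substituting gives 14.4·I_D² − 8.43·I_D + 0.955 = 0, with roots I_D = 0.154 or 0.429 mA.
The root I_D = 0.429 mA gives V_GS = 1.43 V ≤ V_t, so take I_D = 0.154 mA.
Then V_GS = 2.5 V and V_DS = V_DD − I_D(R_D+R_S) = 11 − 0.154×9.5 = 9.54 V.
Saturation requires V_DS ≥ V_GS − V_t = 0.402 V; 9.54 ≥ 0.402 ✓.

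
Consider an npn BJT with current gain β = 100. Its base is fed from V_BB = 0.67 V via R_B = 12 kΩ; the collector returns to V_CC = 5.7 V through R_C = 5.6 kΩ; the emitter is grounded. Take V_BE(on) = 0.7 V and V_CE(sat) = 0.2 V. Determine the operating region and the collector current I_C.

cutoff; I_C ≈ 0

V_BB = 0.67 V ≤ V_BE(on) = 0.7 V, so the base-emitter junction is not forward biased.
The transistor is in cutoff: I_B = I_C = 0.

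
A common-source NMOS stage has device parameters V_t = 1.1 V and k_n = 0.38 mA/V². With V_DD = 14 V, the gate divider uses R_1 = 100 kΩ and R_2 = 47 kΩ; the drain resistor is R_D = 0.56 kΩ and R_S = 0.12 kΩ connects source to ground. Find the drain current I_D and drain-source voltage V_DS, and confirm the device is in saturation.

I_D ≈ 1.9 mA, V_DS ≈ 13 V

V_G = V_DD·R_2/(R_1+R_2) = 14×47/147 = 4.48 V.
Assume saturation: I_D = (k_n/2)(V_GS − V_t)² with V_GS = V_G − I_D·R_S = 4.48 − 0.12·I_D.
Substituting gives 0.00274·I_D² − 1.15·I_D + 2.17 = 0, with roots I_D = 1.89 or 420 mA.
The root I_D = 420 mA gives V_GS = -45.9 V ≤ V_t, so take I_D = 1.89 mA.
Then V_GS = 4.25 V and V_DS = V_DD − I_D(R_D+R_S) = 14 − 1.89×0.68 = 12.7 V.
Saturation requires V_DS ≥ V_GS − V_t = 3.15 V; 12.7 ≥ 3.15 ✓.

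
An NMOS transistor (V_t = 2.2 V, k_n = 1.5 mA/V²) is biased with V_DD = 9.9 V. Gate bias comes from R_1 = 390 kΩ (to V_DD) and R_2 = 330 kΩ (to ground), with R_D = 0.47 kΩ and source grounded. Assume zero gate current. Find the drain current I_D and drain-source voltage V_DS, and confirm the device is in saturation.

I_D ≈ 4.1 mA, V_DS ≈ 8 V

V_G = V_DD·R_2/(R_1+R_2) = 9.9×330/720 = 4.54 V. With the source grounded, V_GS = V_G = 4.54 V.
Assume saturation: I_D = (k_n/2)(V_GS − V_t)² = (1.5/2)×(4.54 − 2.2)² = 0.75×2.34² = 4.1 mA.
V_DS = V_DD − I_D·R_D = 9.9 − 4.1×0.47 = 7.97 V.
Saturation requires V_DS ≥ V_GS − V_t = 2.34 V; 7.97 ≥ 2.34 ✓.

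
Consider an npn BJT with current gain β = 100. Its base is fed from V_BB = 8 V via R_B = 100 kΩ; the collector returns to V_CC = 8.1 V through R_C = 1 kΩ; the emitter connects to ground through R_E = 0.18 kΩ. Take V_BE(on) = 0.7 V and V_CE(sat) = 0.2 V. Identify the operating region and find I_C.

Assume active. Base-emitter loop: I_B = (V_BB − V_BE)/(R_B + (β+1)R_E) = (8 − 0.7)/(100 + 101×0.18) = 0.0618 mA.
I_C = β·I_B = 100×0.0618 = 6.18 mA.
V_CE = V_CC − I_C·R_C − I_E·R_E = 8.1 − 6.18×1 − 6.24×0.18 = 0.8 V > V_CE(sat), so the active-region assumption holds.

active; I_C ≈ 6.2 mA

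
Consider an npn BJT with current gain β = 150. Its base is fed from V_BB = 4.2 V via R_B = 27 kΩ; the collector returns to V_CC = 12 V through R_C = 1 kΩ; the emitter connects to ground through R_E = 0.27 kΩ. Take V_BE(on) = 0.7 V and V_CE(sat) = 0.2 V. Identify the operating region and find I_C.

active; I_C ≈ 7.7 mA

Assume active. Base-emitter loop: I_B = (V_BB − V_BE)/(R_B + (β+1)R_E) = (4.2 − 0.7)/(27 + 151×0.27) = 0.0516 mA.
I_C = β·I_B = 150×0.0516 = 7.75 mA.
V_CE = V_CC − I_C·R_C − I_E·R_E = 12 − 7.75×1 − 7.8×0.27 = 2.15 V > V_CE(sat), so the active-region assumption holds.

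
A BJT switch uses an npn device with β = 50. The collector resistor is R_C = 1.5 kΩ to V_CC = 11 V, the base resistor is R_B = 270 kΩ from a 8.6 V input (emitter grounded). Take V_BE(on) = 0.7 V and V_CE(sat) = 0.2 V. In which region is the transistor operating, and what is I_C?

Assume active. Base-emitter loop: I_B = (V_BB − V_BE)/R_B = (8.6 − 0.7)/270 = 0.0293 mA.
I_C = β·I_B = 50×0.0293 = 1.46 mA.
V_CE = V_CC − I_C·R_C = 11 − 1.46×1.5 = 8.81 V > V_CE(sat), so the active-region assumption holds.

active; I_C ≈ 1.5 mA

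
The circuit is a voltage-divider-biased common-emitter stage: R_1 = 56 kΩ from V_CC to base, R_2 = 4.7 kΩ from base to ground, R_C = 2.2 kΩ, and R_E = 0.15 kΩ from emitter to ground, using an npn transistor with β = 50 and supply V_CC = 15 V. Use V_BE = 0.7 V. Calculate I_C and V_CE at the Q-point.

I_C ≈ 1.9 mA, V_CE ≈ 10 V

Thevenize the base divider: V_Th = V_CC·R_2/(R_1+R_2) = 15×4.7/60.7 = 1.16 V, R_Th = R_1‖R_2 = 4.34 kΩ.
Base-emitter loop: V_Th = I_B·R_Th + V_BE + (β+1)I_B·R_E, so I_B = (1.16 − 0.7) / (4.34 + 51×0.15) = 0.0385 mA.
I_C = β·I_B = 50×0.0385 = 1.92 mA, and I_E = (β+1)I_B = 1.96 mA.
V_CE = V_CC − I_C·R_C − I_E·R_E = 15 − 1.92×2.2 − 1.96×0.15 = 10.5 V.
V_CE = 10.5 V > 0.2 V confirms active-region operation.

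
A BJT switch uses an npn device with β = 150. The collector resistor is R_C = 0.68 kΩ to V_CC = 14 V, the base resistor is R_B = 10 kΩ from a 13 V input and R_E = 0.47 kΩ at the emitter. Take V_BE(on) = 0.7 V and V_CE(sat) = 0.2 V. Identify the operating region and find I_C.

Assume active: I_B = (13 − 0.7)/(10 + 151×0.47) = 0.152 mA, I_C = β·I_B = 22.8 mA.
Then V_CE = 14 − 22.8×0.68 − 22.9×0.47 = -12.3 V < 0.2 V — the active assumption fails.
Re-solve with V_CE = 0.2 V. KCL at the emitter: V_E/R_E = (V_BB−0.7−V_E)/R_B + (V_CC−0.2−V_E)/R_C, giving V_E = 5.82 V.
I_C = (V_CC − 0.2 − V_E)/R_C = (13.8 − 5.82)/0.68 = 11.7 mA.
Check: I_B = (12.3 − 5.82)/10 = 0.648 mA, and β·I_B = 97.2 mA > I_C, confirming saturation.

saturation; I_C ≈ 12 mA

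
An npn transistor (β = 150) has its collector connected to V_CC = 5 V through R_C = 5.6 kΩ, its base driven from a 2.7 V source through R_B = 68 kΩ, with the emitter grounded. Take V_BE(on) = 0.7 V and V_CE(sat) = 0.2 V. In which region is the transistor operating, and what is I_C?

Assume active: I_B = (2.7 − 0.7)/68 = 0.0294 mA, giving I_C = β·I_B = 4.41 mA.
But then V_CE = 5 − 4.41×5.6 = -19.7 V < V_CE(sat) = 0.2 V — impossible in the active region.
So the transistor is saturated. With V_CE = 0.2 V, I_C = (V_CC − 0.2)/R_C = 4.8/5.6 = 0.857 mA.
Check: β·I_B = 4.41 mA > I_C = 0.857 mA, confirming saturation.

saturation; I_C ≈ 0.86 mA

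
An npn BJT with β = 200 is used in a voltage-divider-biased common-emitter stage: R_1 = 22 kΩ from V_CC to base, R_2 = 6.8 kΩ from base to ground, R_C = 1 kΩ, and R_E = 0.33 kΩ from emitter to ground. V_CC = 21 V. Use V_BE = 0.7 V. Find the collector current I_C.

Thevenize the base divider: V_Th = V_CC·R_2/(R_1+R_2) = 21×6.8/28.8 = 4.96 V, R_Th = R_1‖R_2 = 5.19 kΩ.
Base-emitter loop: V_Th = I_B·R_Th + V_BE + (β+1)I_B·R_E, so I_B = (4.96 − 0.7) / (5.19 + 201×0.33) = 0.0595 mA.
I_C = β·I_B = 200×0.0595 = 11.9 mA, and I_E = (β+1)I_B = 12 mA.
V_CE = V_CC − I_C·R_C − I_E·R_E = 21 − 11.9×1 − 12×0.33 = 5.14 V.
V_CE = 5.14 V > 0.2 V confirms active-region operation.

I_C ≈ 12 mA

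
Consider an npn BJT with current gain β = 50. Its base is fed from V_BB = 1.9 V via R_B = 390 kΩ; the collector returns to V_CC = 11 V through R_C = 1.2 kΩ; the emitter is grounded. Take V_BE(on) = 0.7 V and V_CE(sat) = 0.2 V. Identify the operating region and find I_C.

active; I_C ≈ 0.15 mA

Assume active. Base-emitter loop: I_B = (V_BB − V_BE)/R_B = (1.9 − 0.7)/390 = 0.00308 mA.
I_C = β·I_B = 50×0.00308 = 0.154 mA.
V_CE = V_CC − I_C·R_C = 11 − 0.154×1.2 = 10.8 V > V_CE(sat), so the active-region assumption holds.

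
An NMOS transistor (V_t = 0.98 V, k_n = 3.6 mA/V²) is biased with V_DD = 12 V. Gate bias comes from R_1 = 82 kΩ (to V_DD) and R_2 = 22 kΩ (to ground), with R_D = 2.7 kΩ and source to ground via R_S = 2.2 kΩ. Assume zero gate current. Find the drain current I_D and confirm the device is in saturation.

V_G = V_DD·R_2/(R_1+R_2) = 12×22/104 = 2.54 V.
Assume saturation: I_D = (k_n/2)(V_GS − V_t)² with V_GS = V_G − I_D·R_S = 2.54 − 2.2·I_D.
Substituting gives 8.71·I_D² − 13.3·I_D + 4.37 = 0, with roots I_D = 0.475 or 1.06 mA.
The root I_D = 1.06 mA gives V_GS = 0.214 V ≤ V_t, so take I_D = 0.475 mA.
Then V_GS = 1.49 V and V_DS = V_DD − I_D(R_D+R_S) = 12 − 0.475×4.9 = 9.67 V.
Saturation requires V_DS ≥ V_GS − V_t = 0.514 V; 9.67 ≥ 0.514 ✓.

I_D ≈ 0.47 mA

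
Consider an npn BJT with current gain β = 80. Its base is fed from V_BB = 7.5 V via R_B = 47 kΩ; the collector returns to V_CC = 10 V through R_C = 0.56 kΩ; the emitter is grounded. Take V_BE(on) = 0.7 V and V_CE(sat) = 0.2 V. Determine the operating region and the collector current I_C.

active; I_C ≈ 12 mA

Assume active. Base-emitter loop: I_B = (V_BB − V_BE)/R_B = (7.5 − 0.7)/47 = 0.145 mA.
I_C = β·I_B = 80×0.145 = 11.6 mA.
V_CE = V_CC − I_C·R_C = 10 − 11.6×0.56 = 3.52 V > V_CE(sat), so the active-region assumption holds.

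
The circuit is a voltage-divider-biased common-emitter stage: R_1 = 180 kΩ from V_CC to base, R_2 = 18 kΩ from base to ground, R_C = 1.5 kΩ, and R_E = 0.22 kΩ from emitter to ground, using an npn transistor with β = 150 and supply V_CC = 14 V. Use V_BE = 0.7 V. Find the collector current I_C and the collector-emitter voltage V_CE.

I_C ≈ 1.7 mA, V_CE ≈ 11 V

Thevenize the base divider: V_Th = V_CC·R_2/(R_1+R_2) = 14×18/198 = 1.27 V, R_Th = R_1‖R_2 = 16.4 kΩ.
Base-emitter loop: V_Th = I_B·R_Th + V_BE + (β+1)I_B·R_E, so I_B = (1.27 − 0.7) / (16.4 + 151×0.22) = 0.0116 mA.
I_C = β·I_B = 150×0.0116 = 1.73 mA, and I_E = (β+1)I_B = 1.74 mA.
V_CE = V_CC − I_C·R_C − I_E·R_E = 14 − 1.73×1.5 − 1.74×0.22 = 11 V.
V_CE = 11 V > 0.2 V confirms active-region operation.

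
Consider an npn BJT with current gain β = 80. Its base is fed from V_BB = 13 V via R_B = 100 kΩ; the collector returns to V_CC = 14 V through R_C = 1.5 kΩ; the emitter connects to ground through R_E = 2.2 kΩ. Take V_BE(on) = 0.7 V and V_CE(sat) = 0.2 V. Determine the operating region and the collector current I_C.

active; I_C ≈ 3.5 mA

Assume active. Base-emitter loop: I_B = (V_BB − V_BE)/(R_B + (β+1)R_E) = (13 − 0.7)/(100 + 81×2.2) = 0.0442 mA.
I_C = β·I_B = 80×0.0442 = 3.54 mA.
V_CE = V_CC − I_C·R_C − I_E·R_E = 14 − 3.54×1.5 − 3.58×2.2 = 0.816 V > V_CE(sat), so the active-region assumption holds.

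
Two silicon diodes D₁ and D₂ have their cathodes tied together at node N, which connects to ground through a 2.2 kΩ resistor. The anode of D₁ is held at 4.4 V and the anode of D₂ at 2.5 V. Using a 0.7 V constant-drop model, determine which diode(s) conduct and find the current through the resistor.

Assume both conduct. Then node N would need to be at both 4.4−0.7 = 3.7 V and 2.5−0.7 = 1.8 V, which is impossible.
Assume only D₁ conducts: V_N = 4.4 − 0.7 = 3.7 V, so I_R = 3.7/2.2 = 1.68 mA.
Check D₂: its anode-to-cathode voltage is 2.5 − 3.7 = -1.2 V < 0.7 V, so it is off. The assumption is consistent.

Only D₁ conducts; I_R ≈ 1.7 mA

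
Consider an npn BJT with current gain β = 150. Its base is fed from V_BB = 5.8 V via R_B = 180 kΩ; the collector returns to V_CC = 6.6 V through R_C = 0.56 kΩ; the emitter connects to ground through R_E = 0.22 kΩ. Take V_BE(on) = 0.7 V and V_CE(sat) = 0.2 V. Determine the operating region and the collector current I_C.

active; I_C ≈ 3.6 mA

Assume active. Base-emitter loop: I_B = (V_BB − V_BE)/(R_B + (β+1)R_E) = (5.8 − 0.7)/(180 + 151×0.22) = 0.0239 mA.
I_C = β·I_B = 150×0.0239 = 3.59 mA.
V_CE = V_CC − I_C·R_C − I_E·R_E = 6.6 − 3.59×0.56 − 3.61×0.22 = 3.8 V > V_CE(sat), so the active-region assumption holds.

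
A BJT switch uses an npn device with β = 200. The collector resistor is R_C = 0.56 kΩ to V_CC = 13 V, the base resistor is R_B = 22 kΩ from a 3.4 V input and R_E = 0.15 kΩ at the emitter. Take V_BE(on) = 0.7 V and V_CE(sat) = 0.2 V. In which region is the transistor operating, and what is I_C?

active; I_C ≈ 10 mA

Assume active. Base-emitter loop: I_B = (V_BB − V_BE)/(R_B + (β+1)R_E) = (3.4 − 0.7)/(22 + 201×0.15) = 0.0518 mA.
I_C = β·I_B = 200×0.0518 = 10.4 mA.
V_CE = V_CC − I_C·R_C − I_E·R_E = 13 − 10.4×0.56 − 10.4×0.15 = 5.64 V > V_CE(sat), so the active-region assumption holds.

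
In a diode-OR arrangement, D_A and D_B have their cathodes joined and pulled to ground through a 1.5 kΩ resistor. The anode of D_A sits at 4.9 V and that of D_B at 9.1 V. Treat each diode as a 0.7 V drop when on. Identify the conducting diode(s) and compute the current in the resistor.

Only D_B conducts; I_R ≈ 5.6 mA

Assume both conduct. Then node N would need to be at both 4.9−0.7 = 4.2 V and 9.1−0.7 = 8.4 V, which is impossible.
Assume only D_B conducts: V_N = 9.1 − 0.7 = 8.4 V, so I_R = 8.4/1.5 = 5.6 mA.
Check D_A: its anode-to-cathode voltage is 4.9 − 8.4 = -3.5 V < 0.7 V, so it is off. The assumption is consistent.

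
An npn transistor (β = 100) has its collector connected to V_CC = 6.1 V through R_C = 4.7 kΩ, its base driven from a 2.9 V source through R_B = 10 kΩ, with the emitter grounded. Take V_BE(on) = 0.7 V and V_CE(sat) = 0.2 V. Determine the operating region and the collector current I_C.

Assume active: I_B = (2.9 − 0.7)/10 = 0.22 mA, giving I_C = β·I_B = 22 mA.
But then V_CE = 6.1 − 22×4.7 = -97.3 V < V_CE(sat) = 0.2 V — impossible in the active region.
So the transistor is saturated. With V_CE = 0.2 V, I_C = (V_CC − 0.2)/R_C = 5.9/4.7 = 1.26 mA.
Check: β·I_B = 22 mA > I_C = 1.26 mA, confirming saturation.

saturation; I_C ≈ 1.3 mA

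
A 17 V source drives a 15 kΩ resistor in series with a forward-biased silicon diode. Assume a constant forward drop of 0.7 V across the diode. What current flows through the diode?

I ≈ 1.1 mA

KVL around the loop: 17 = V_D + I·R = 0.7 + I × 15 kΩ.
So I = (17 − 0.7) / 15 kΩ = 16.3 / 15 = 1.09 mA.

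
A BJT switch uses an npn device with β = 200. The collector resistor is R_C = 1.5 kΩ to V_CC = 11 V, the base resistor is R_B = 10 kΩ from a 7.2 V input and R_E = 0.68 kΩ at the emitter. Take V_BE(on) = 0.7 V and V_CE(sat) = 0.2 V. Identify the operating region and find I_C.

saturation; I_C ≈ 4.9 mA

Assume active: I_B = (7.2 − 0.7)/(10 + 201×0.68) = 0.0443 mA, I_C = β·I_B = 8.86 mA.
Then V_CE = 11 − 8.86×1.5 − 8.91×0.68 = -8.35 V < 0.2 V — the active assumption fails.
Re-solve with V_CE = 0.2 V. KCL at the emitter: V_E/R_E = (V_BB−0.7−V_E)/R_B + (V_CC−0.2−V_E)/R_C, giving V_E = 3.51 V.
I_C = (V_CC − 0.2 − V_E)/R_C = (10.8 − 3.51)/1.5 = 4.86 mA.
Check: I_B = (6.5 − 3.51)/10 = 0.299 mA, and β·I_B = 59.8 mA > I_C, confirming saturation.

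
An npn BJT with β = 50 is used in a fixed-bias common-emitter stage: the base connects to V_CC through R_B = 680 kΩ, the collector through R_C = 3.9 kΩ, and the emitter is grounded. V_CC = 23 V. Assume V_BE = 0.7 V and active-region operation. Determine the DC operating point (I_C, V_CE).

I_C ≈ 1.6 mA, V_CE ≈ 17 V

Base loop: V_CC = I_B·R_B + V_BE, so I_B = (23 − 0.7)/680 kΩ = 0.0328 mA.
In the active region I_C = β·I_B = 50 × 0.0328 = 1.64 mA.
Collector loop: V_CE = V_CC − I_C·R_C = 23 − 1.64×3.9 = 16.6 V.
Since V_CE = 16.6 V > V_CE(sat) ≈ 0.2 V, the transistor is in the active region as assumed.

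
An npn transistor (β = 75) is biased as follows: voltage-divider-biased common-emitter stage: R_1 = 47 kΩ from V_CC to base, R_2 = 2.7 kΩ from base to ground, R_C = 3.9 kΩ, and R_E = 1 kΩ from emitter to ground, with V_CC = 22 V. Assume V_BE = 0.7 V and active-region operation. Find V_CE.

V_CE ≈ 20 V

Thevenize the base divider: V_Th = V_CC·R_2/(R_1+R_2) = 22×2.7/49.7 = 1.2 V, R_Th = R_1‖R_2 = 2.55 kΩ.
Base-emitter loop: V_Th = I_B·R_Th + V_BE + (β+1)I_B·R_E, so I_B = (1.2 − 0.7) / (2.55 + 76×1) = 0.0063 mA.
I_C = β·I_B = 75×0.0063 = 0.473 mA, and I_E = (β+1)I_B = 0.479 mA.
V_CE = V_CC − I_C·R_C − I_E·R_E = 22 − 0.473×3.9 − 0.479×1 = 19.7 V.
V_CE = 19.7 V > 0.2 V confirms active-region operation.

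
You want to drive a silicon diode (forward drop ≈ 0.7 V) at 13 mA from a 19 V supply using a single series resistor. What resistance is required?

R ≈ 1.4 kΩ

The resistor drops V_S − V_D = 19 − 0.7 = 18.3 V at 13 mA.
R = 18.3 V / 13 mA = 1.41 kΩ.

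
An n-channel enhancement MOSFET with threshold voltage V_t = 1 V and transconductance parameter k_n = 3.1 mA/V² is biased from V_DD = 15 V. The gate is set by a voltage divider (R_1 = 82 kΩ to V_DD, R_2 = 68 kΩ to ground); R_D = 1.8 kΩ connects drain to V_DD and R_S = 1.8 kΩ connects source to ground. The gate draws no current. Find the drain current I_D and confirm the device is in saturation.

V_G = V_DD·R_2/(R_1+R_2) = 15×68/150 = 6.8 V.
Assume saturation: I_D = (k_n/2)(V_GS − V_t)² with V_GS = V_G − I_D·R_S = 6.8 − 1.8·I_D.
Substituting gives 5.02·I_D² − 33.4·I_D + 52.1 = 0, with roots I_D = 2.51 or 4.13 mA.
The root I_D = 4.13 mA gives V_GS = -0.632 V ≤ V_t, so take I_D = 2.51 mA.
Then V_GS = 2.27 V and V_DS = V_DD − I_D(R_D+R_S) = 15 − 2.51×3.6 = 5.95 V.
Saturation requires V_DS ≥ V_GS − V_t = 1.27 V; 5.95 ≥ 1.27 ✓.

I_D ≈ 2.5 mA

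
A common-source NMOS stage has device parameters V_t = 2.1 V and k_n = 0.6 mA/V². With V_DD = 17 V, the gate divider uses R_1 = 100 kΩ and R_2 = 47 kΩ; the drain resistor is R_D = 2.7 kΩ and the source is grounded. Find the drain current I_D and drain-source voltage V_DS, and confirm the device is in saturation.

V_G = V_DD·R_2/(R_1+R_2) = 17×47/147 = 5.44 V. With the source grounded, V_GS = V_G = 5.44 V.
Assume saturation: I_D = (k_n/2)(V_GS − V_t)² = (0.6/2)×(5.44 − 2.1)² = 0.3×3.34² = 3.34 mA.
V_DS = V_DD − I_D·R_D = 17 − 3.34×2.7 = 7.99 V.
Saturation requires V_DS ≥ V_GS − V_t = 3.34 V; 7.99 ≥ 3.34 ✓.

I_D ≈ 3.3 mA, V_DS ≈ 8 V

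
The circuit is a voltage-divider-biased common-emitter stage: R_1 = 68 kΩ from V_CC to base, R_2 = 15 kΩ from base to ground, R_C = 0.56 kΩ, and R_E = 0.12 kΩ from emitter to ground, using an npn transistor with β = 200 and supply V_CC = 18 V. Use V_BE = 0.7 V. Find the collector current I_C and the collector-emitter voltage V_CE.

I_C ≈ 14 mA, V_CE ≈ 8.5 V

Thevenize the base divider: V_Th = V_CC·R_2/(R_1+R_2) = 18×15/83 = 3.25 V, R_Th = R_1‖R_2 = 12.3 kΩ.
Base-emitter loop: V_Th = I_B·R_Th + V_BE + (β+1)I_B·R_E, so I_B = (3.25 − 0.7) / (12.3 + 201×0.12) = 0.0701 mA.
I_C = β·I_B = 200×0.0701 = 14 mA, and I_E = (β+1)I_B = 14.1 mA.
V_CE = V_CC − I_C·R_C − I_E·R_E = 18 − 14×0.56 − 14.1×0.12 = 8.46 V.
V_CE = 8.46 V > 0.2 V confirms active-region operation.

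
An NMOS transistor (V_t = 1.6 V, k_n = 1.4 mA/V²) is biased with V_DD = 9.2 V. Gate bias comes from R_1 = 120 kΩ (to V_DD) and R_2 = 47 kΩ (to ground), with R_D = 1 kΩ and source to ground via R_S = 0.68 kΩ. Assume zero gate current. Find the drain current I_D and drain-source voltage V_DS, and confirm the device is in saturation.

V_G = V_DD·R_2/(R_1+R_2) = 9.2×47/167 = 2.59 V.
Assume saturation: I_D = (k_n/2)(V_GS − V_t)² with V_GS = V_G − I_D·R_S = 2.59 − 0.68·I_D.
Substituting gives 0.324·I_D² − 1.94·I_D + 0.685 = 0, with roots I_D = 0.376 or 5.62 mA.
The root I_D = 5.62 mA gives V_GS = -1.23 V ≤ V_t, so take I_D = 0.376 mA.
Then V_GS = 2.33 V and V_DS = V_DD − I_D(R_D+R_S) = 9.2 − 0.376×1.68 = 8.57 V.
Saturation requires V_DS ≥ V_GS − V_t = 0.733 V; 8.57 ≥ 0.733 ✓.

I_D ≈ 0.38 mA, V_DS ≈ 8.6 V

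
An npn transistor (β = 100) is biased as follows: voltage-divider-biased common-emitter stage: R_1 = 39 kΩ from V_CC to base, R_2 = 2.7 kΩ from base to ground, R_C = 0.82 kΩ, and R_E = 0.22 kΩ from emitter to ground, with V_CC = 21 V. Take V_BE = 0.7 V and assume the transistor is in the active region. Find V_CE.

Thevenize the base divider: V_Th = V_CC·R_2/(R_1+R_2) = 21×2.7/41.7 = 1.36 V, R_Th = R_1‖R_2 = 2.53 kΩ.
Base-emitter loop: V_Th = I_B·R_Th + V_BE + (β+1)I_B·R_E, so I_B = (1.36 − 0.7) / (2.53 + 101×0.22) = 0.0267 mA.
I_C = β·I_B = 100×0.0267 = 2.67 mA, and I_E = (β+1)I_B = 2.69 mA.
V_CE = V_CC − I_C·R_C − I_E·R_E = 21 − 2.67×0.82 − 2.69×0.22 = 18.2 V.
V_CE = 18.2 V > 0.2 V confirms active-region operation.

V_CE ≈ 18 V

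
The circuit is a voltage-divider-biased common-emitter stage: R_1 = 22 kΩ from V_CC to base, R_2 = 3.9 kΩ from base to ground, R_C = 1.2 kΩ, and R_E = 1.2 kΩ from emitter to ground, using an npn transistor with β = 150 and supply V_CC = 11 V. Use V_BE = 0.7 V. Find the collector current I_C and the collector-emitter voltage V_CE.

Thevenize the base divider: V_Th = V_CC·R_2/(R_1+R_2) = 11×3.9/25.9 = 1.66 V, R_Th = R_1‖R_2 = 3.31 kΩ.
Base-emitter loop: V_Th = I_B·R_Th + V_BE + (β+1)I_B·R_E, so I_B = (1.66 − 0.7) / (3.31 + 151×1.2) = 0.00518 mA.
I_C = β·I_B = 150×0.00518 = 0.777 mA, and I_E = (β+1)I_B = 0.783 mA.
V_CE = V_CC − I_C·R_C − I_E·R_E = 11 − 0.777×1.2 − 0.783×1.2 = 9.13 V.
V_CE = 9.13 V > 0.2 V confirms active-region operation.

I_C ≈ 0.78 mA, V_CE ≈ 9.1 V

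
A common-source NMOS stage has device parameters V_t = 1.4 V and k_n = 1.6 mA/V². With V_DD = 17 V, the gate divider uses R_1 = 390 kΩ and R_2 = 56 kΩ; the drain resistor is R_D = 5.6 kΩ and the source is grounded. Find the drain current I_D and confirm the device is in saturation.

V_G = V_DD·R_2/(R_1+R_2) = 17×56/446 = 2.13 V. With the source grounded, V_GS = V_G = 2.13 V.
Assume saturation: I_D = (k_n/2)(V_GS − V_t)² = (1.6/2)×(2.13 − 1.4)² = 0.8×0.735² = 0.432 mA.
V_DS = V_DD − I_D·R_D = 17 − 0.432×5.6 = 14.6 V.
Saturation requires V_DS ≥ V_GS − V_t = 0.735 V; 14.6 ≥ 0.735 ✓.

I_D ≈ 0.43 mA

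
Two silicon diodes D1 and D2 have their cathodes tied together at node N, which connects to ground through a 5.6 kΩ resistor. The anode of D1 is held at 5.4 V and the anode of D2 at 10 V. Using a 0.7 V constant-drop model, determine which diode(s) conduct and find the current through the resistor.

Only D2 conducts; I_R ≈ 1.7 mA

Assume both conduct. Then node N would need to be at both 5.4−0.7 = 4.7 V and 10−0.7 = 9.3 V, which is impossible.
Assume only D2 conducts: V_N = 10 − 0.7 = 9.3 V, so I_R = 9.3/5.6 = 1.66 mA.
Check D1: its anode-to-cathode voltage is 5.4 − 9.3 = -3.9 V < 0.7 V, so it is off. The assumption is consistent.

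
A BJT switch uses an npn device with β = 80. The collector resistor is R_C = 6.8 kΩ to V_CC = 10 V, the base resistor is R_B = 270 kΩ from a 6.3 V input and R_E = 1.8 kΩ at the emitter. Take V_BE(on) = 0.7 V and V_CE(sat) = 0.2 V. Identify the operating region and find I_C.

active; I_C ≈ 1.1 mA

Assume active. Base-emitter loop: I_B = (V_BB − V_BE)/(R_B + (β+1)R_E) = (6.3 − 0.7)/(270 + 81×1.8) = 0.0135 mA.
I_C = β·I_B = 80×0.0135 = 1.08 mA.
V_CE = V_CC − I_C·R_C − I_E·R_E = 10 − 1.08×6.8 − 1.09×1.8 = 0.71 V > V_CE(sat), so the active-region assumption holds.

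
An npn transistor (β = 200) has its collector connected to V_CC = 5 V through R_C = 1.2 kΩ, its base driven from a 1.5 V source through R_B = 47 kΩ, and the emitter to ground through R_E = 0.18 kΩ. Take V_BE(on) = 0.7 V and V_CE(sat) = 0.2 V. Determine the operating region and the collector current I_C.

active; I_C ≈ 1.9 mA

Assume active. Base-emitter loop: I_B = (V_BB − V_BE)/(R_B + (β+1)R_E) = (1.5 − 0.7)/(47 + 201×0.18) = 0.00962 mA.
I_C = β·I_B = 200×0.00962 = 1.92 mA.
V_CE = V_CC − I_C·R_C − I_E·R_E = 5 − 1.92×1.2 − 1.93×0.18 = 2.34 V > V_CE(sat), so the active-region assumption holds.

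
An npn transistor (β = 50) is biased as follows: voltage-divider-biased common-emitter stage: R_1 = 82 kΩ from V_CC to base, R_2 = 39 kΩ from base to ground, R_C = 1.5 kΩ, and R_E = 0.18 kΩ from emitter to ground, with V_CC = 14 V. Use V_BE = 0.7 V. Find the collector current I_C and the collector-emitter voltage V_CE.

Thevenize the base divider: V_Th = V_CC·R_2/(R_1+R_2) = 14×39/121 = 4.51 V, R_Th = R_1‖R_2 = 26.4 kΩ.
Base-emitter loop: V_Th = I_B·R_Th + V_BE + (β+1)I_B·R_E, so I_B = (4.51 − 0.7) / (26.4 + 51×0.18) = 0.107 mA.
I_C = β·I_B = 50×0.107 = 5.35 mA, and I_E = (β+1)I_B = 5.46 mA.
V_CE = V_CC − I_C·R_C − I_E·R_E = 14 − 5.35×1.5 − 5.46×0.18 = 4.99 V.
V_CE = 4.99 V > 0.2 V confirms active-region operation.

I_C ≈ 5.4 mA, V_CE ≈ 5 V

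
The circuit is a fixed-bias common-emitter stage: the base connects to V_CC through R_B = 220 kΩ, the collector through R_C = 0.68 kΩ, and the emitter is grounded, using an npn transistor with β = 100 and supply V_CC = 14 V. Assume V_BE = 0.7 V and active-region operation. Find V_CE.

Base loop: V_CC = I_B·R_B + V_BE, so I_B = (14 − 0.7)/220 kΩ = 0.0605 mA.
In the active region I_C = β·I_B = 100 × 0.0605 = 6.05 mA.
Collector loop: V_CE = V_CC − I_C·R_C = 14 − 6.05×0.68 = 9.89 V.
Since V_CE = 9.89 V > V_CE(sat) ≈ 0.2 V, the transistor is in the active region as assumed.

V_CE ≈ 9.9 V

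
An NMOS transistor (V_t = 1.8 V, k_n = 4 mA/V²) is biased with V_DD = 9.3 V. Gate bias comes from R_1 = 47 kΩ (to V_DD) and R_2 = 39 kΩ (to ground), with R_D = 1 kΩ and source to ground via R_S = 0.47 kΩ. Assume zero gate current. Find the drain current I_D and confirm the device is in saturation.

V_G = V_DD·R_2/(R_1+R_2) = 9.3×39/86 = 4.22 V.
Assume saturation: I_D = (k_n/2)(V_GS − V_t)² with V_GS = V_G − I_D·R_S = 4.22 − 0.47·I_D.
Substituting gives 0.442·I_D² − 5.54·I_D + 11.7 = 0, with roots I_D = 2.68 or 9.87 mA.
The root I_D = 9.87 mA gives V_GS = -0.421 V ≤ V_t, so take I_D = 2.68 mA.
Then V_GS = 2.96 V and V_DS = V_DD − I_D(R_D+R_S) = 9.3 − 2.68×1.47 = 5.36 V.
Saturation requires V_DS ≥ V_GS − V_t = 1.16 V; 5.36 ≥ 1.16 ✓.

I_D ≈ 2.7 mA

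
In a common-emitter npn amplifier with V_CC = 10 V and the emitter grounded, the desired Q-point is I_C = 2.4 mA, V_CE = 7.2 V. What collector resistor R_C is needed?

Collector loop: V_CC = I_C·R_C + V_CE.
R_C = (V_CC − V_CE)/I_C = (10 − 7.2)/2.4 = 1.17 kΩ.

R_C ≈ 1.2 kΩ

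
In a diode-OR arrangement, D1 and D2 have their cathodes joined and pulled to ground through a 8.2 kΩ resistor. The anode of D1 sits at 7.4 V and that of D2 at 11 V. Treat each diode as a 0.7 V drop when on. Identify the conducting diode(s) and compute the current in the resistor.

Only D2 conducts; I_R ≈ 1.3 mA

Assume both conduct. Then node N would need to be at both 7.4−0.7 = 6.7 V and 11−0.7 = 10.3 V, which is impossible.
Assume only D2 conducts: V_N = 11 − 0.7 = 10.3 V, so I_R = 10.3/8.2 = 1.26 mA.
Check D1: its anode-to-cathode voltage is 7.4 − 10.3 = -2.9 V < 0.7 V, so it is off. The assumption is consistent.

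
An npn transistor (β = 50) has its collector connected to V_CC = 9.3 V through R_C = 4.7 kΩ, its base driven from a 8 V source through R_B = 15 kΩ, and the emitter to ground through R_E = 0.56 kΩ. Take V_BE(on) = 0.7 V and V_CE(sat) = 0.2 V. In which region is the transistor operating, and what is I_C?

Assume active: I_B = (8 − 0.7)/(15 + 51×0.56) = 0.168 mA, I_C = β·I_B = 8.38 mA.
Then V_CE = 9.3 − 8.38×4.7 − 8.55×0.56 = -34.9 V < 0.2 V — the active assumption fails.
Re-solve with V_CE = 0.2 V. KCL at the emitter: V_E/R_E = (V_BB−0.7−V_E)/R_B + (V_CC−0.2−V_E)/R_C, giving V_E = 1.17 V.
I_C = (V_CC − 0.2 − V_E)/R_C = (9.1 − 1.17)/4.7 = 1.69 mA.
Check: I_B = (7.3 − 1.17)/15 = 0.408 mA, and β·I_B = 20.4 mA > I_C, confirming saturation.

saturation; I_C ≈ 1.7 mA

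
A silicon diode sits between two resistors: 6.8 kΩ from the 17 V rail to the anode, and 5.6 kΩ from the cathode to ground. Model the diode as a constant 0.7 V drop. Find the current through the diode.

I ≈ 1.3 mA

The two resistors are in series with the diode, so KVL gives 17 = I·6.8 + 0.7 + I·5.6.
I = (17 − 0.7) / (6.8 + 5.6) kΩ = 16.3 / 12.4 = 1.31 mA.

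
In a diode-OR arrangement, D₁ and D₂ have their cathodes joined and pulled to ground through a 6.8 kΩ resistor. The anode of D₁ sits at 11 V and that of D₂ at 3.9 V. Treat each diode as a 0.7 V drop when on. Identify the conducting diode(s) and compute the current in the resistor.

Only D₁ conducts; I_R ≈ 1.5 mA

Assume both conduct. Then node N would need to be at both 11−0.7 = 10.3 V and 3.9−0.7 = 3.2 V, which is impossible.
Assume only D₁ conducts: V_N = 11 − 0.7 = 10.3 V, so I_R = 10.3/6.8 = 1.51 mA.
Check D₂: its anode-to-cathode voltage is 3.9 − 10.3 = -6.4 V < 0.7 V, so it is off. The assumption is consistent.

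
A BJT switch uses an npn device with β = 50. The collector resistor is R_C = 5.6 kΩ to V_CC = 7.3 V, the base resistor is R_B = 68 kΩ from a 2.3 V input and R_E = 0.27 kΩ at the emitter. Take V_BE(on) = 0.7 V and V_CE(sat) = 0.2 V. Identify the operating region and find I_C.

Assume active. Base-emitter loop: I_B = (V_BB − V_BE)/(R_B + (β+1)R_E) = (2.3 − 0.7)/(68 + 51×0.27) = 0.0196 mA.
I_C = β·I_B = 50×0.0196 = 0.978 mA.
V_CE = V_CC − I_C·R_C − I_E·R_E = 7.3 − 0.978×5.6 − 0.998×0.27 = 1.55 V > V_CE(sat), so the active-region assumption holds.

active; I_C ≈ 0.98 mA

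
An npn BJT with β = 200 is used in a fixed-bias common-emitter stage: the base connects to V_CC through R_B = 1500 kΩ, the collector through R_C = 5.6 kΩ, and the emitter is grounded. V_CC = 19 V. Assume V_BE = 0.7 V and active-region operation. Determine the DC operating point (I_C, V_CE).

Base loop: V_CC = I_B·R_B + V_BE, so I_B = (19 − 0.7)/1500 kΩ = 0.0122 mA.
In the active region I_C = β·I_B = 200 × 0.0122 = 2.44 mA.
Collector loop: V_CE = V_CC − I_C·R_C = 19 − 2.44×5.6 = 5.34 V.
Since V_CE = 5.34 V > V_CE(sat) ≈ 0.2 V, the transistor is in the active region as assumed.

I_C ≈ 2.4 mA, V_CE ≈ 5.3 V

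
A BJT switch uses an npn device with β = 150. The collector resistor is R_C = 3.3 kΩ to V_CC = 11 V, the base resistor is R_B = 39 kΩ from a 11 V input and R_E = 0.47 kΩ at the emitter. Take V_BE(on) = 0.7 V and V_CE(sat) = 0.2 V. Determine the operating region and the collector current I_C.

Assume active: I_B = (11 − 0.7)/(39 + 151×0.47) = 0.0937 mA, I_C = β·I_B = 14 mA.
Then V_CE = 11 − 14×3.3 − 14.1×0.47 = -42 V < 0.2 V — the active assumption fails.
Re-solve with V_CE = 0.2 V. KCL at the emitter: V_E/R_E = (V_BB−0.7−V_E)/R_B + (V_CC−0.2−V_E)/R_C, giving V_E = 1.44 V.
I_C = (V_CC − 0.2 − V_E)/R_C = (10.8 − 1.44)/3.3 = 2.84 mA.
Check: I_B = (10.3 − 1.44)/39 = 0.227 mA, and β·I_B = 34.1 mA > I_C, confirming saturation.

saturation; I_C ≈ 2.8 mA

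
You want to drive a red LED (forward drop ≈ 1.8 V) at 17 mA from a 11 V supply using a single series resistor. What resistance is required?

R ≈ 0.54 kΩ

The resistor drops V_S − V_D = 11 − 1.8 = 9.2 V at 17 mA.
R = 9.2 V / 17 mA = 0.541 kΩ.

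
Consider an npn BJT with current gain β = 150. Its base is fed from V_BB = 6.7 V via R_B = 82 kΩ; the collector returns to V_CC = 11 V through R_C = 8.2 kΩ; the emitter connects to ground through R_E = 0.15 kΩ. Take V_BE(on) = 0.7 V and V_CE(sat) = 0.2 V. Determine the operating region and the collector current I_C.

saturation; I_C ≈ 1.3 mA

Assume active: I_B = (6.7 − 0.7)/(82 + 151×0.15) = 0.0573 mA, I_C = β·I_B = 8.6 mA.
Then V_CE = 11 − 8.6×8.2 − 8.66×0.15 = -60.8 V < 0.2 V — the active assumption fails.
Re-solve with V_CE = 0.2 V. KCL at the emitter: V_E/R_E = (V_BB−0.7−V_E)/R_B + (V_CC−0.2−V_E)/R_C, giving V_E = 0.204 V.
I_C = (V_CC − 0.2 − V_E)/R_C = (10.8 − 0.204)/8.2 = 1.29 mA.
Check: I_B = (6 − 0.204)/82 = 0.0707 mA, and β·I_B = 10.6 mA > I_C, confirming saturation.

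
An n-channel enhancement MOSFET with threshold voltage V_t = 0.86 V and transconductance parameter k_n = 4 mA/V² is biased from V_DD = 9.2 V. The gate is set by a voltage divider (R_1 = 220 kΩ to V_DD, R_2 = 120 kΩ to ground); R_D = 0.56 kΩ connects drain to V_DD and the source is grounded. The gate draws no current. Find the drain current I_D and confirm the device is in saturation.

I_D ≈ 11 mA

V_G = V_DD·R_2/(R_1+R_2) = 9.2×120/340 = 3.25 V. With the source grounded, V_GS = V_G = 3.25 V.
Assume saturation: I_D = (k_n/2)(V_GS − V_t)² = (4/2)×(3.25 − 0.86)² = 2×2.39² = 11.4 mA.
V_DS = V_DD − I_D·R_D = 9.2 − 11.4×0.56 = 2.82 V.
Saturation requires V_DS ≥ V_GS − V_t = 2.39 V; 2.82 ≥ 2.39 ✓.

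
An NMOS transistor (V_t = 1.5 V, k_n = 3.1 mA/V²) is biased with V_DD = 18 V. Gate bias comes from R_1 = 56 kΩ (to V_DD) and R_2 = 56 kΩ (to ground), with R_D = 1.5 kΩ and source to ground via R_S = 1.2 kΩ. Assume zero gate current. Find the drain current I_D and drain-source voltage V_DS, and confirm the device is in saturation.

V_G = V_DD·R_2/(R_1+R_2) = 18×56/112 = 9 V.
Assume saturation: I_D = (k_n/2)(V_GS − V_t)² with V_GS = V_G − I_D·R_S = 9 − 1.2·I_D.
Substituting gives 2.23·I_D² − 28.9·I_D + 87.2 = 0, with roots I_D = 4.79 or 8.16 mA.
The root I_D = 8.16 mA gives V_GS = -0.795 V ≤ V_t, so take I_D = 4.79 mA.
Then V_GS = 3.26 V and V_DS = V_DD − I_D(R_D+R_S) = 18 − 4.79×2.7 = 5.08 V.
Saturation requires V_DS ≥ V_GS − V_t = 1.76 V; 5.08 ≥ 1.76 ✓.

I_D ≈ 4.8 mA, V_DS ≈ 5.1 V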